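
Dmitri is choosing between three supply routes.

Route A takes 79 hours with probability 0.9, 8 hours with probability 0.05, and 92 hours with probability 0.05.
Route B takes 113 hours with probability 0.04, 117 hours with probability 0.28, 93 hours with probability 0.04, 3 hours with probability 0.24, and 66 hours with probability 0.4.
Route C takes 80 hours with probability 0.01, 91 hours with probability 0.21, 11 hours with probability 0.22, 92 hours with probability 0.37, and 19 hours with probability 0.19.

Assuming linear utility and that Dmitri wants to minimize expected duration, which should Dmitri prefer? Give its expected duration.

Route A = 0.9 × 79 + 0.05 × 8 + 0.05 × 92 = 71.1 + 0.4 + 4.6 = 76.1
Route B = 0.04 × 113 + 0.28 × 117 + 0.04 × 93 + 0.24 × 3 + 0.4 × 66 = 4.52 + 32.76 + 3.72 + 0.72 + 26.4 = 68.12
Route C = 0.01 × 80 + 0.21 × 91 + 0.22 × 11 + 0.37 × 92 + 0.19 × 19 = 0.8 + 19.11 + 2.42 + 34.04 + 3.61 = 59.98

Route C (59.98 hours)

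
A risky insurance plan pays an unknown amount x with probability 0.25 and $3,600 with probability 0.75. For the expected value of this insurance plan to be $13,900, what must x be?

0.25·x + 0.75·3600 = 13900
0.25·x = 13900 − 2700 = 11200
x = 11200 / 0.25 = 44800

x = $44,800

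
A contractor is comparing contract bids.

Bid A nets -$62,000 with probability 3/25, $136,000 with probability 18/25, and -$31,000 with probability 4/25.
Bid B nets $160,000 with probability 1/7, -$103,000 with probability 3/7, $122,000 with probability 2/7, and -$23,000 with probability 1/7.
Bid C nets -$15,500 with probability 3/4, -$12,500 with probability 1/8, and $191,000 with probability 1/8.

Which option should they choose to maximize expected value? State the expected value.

Bid A ($85,520)

Bid A = 3/25 × (-62000) + 18/25 × 136000 + 4/25 × (-31000) = -7440 + 97920 − 4960 = 85520
Bid B = 1/7 × 160000 + 3/7 × (-103000) + 2/7 × 122000 + 1/7 × (-23000) = 22857.1429 − 44142.8571 + 34857.1429 − 3285.7143 = 10285.7143
Bid C = 3/4 × (-15500) + 1/8 × (-12500) + 1/8 × 191000 = -11625 − 1562.5 + 23875 = 10687.5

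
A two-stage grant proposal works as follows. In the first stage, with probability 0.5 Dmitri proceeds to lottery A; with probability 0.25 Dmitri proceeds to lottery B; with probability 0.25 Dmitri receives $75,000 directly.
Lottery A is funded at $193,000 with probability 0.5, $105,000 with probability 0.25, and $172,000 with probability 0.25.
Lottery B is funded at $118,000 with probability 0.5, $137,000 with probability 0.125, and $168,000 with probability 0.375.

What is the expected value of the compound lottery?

EV(A) = 0.5 × 193000 + 0.25 × 105000 + 0.25 × 172000 = 96500 + 26250 + 43000 = 165750
EV(B) = 0.5 × 118000 + 0.125 × 137000 + 0.375 × 168000 = 59000 + 17125 + 63000 = 139125
Branch C: 75000 (certain)
Overall = 0.5 × 165750 + 0.25 × 139125 + 0.25 × 75000 = 82875 + 34781.25 + 18750 = 136406.25

$136,406.25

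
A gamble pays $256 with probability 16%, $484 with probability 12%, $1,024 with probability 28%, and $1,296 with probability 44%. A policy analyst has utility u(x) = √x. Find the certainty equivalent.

E[u] = 0.16·√256 + 0.12·√484 + 0.28·√1024 + 0.44·√1296 = 0.16·16 + 0.12·22 + 0.28·32 + 0.44·36 = 30
CE = (30)² = 900

$900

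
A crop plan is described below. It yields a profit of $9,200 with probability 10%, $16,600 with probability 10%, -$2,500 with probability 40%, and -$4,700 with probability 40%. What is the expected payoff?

EV = 0.1 × 9200 + 0.1 × 16600 + 0.4 × (-2500) + 0.4 × (-4700) = 920 + 1660 − 1000 − 1880 = -300

-$300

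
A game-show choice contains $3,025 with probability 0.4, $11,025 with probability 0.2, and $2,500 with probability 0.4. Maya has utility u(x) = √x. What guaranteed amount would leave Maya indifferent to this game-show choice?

E[u] = 0.4·√3025 + 0.2·√11025 + 0.4·√2500 = 0.4·55 + 0.2·105 + 0.4·50 = 63
CE = (63)² = 3969

$3,969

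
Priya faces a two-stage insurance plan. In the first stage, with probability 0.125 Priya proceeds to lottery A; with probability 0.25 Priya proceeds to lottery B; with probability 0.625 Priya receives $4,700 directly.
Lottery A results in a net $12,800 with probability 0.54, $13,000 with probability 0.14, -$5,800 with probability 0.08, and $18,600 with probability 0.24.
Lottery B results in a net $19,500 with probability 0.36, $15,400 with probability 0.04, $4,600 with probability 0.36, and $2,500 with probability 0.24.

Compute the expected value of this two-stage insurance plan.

$7,002

EV(A) = 0.54 × 12800 + 0.14 × 13000 + 0.08 × (-5800) + 0.24 × 18600 = 6912 + 1820 − 464 + 4464 = 12732
EV(B) = 0.36 × 19500 + 0.04 × 15400 + 0.36 × 4600 + 0.24 × 2500 = 7020 + 616 + 1656 + 600 = 9892
Branch C: 4700 (certain)
Overall = 0.125 × 12732 + 0.25 × 9892 + 0.625 × 4700 = 1591.5 + 2473 + 2937.5 = 7002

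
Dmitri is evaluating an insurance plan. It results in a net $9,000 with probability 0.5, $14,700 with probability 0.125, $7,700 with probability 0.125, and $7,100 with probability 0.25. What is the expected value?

$9,075

EV = 0.5 × 9000 + 0.125 × 14700 + 0.125 × 7700 + 0.25 × 7100 = 4500 + 1837.5 + 962.5 + 1775 = 9075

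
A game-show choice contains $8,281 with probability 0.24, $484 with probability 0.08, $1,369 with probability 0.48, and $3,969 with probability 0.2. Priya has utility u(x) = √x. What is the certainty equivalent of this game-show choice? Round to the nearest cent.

E[u] = 0.24·√8281 + 0.08·√484 + 0.48·√1369 + 0.2·√3969 = 0.24·91 + 0.08·22 + 0.48·37 + 0.2·63 = 53.96
CE = (53.96)² = 2911.6816

$2,911.68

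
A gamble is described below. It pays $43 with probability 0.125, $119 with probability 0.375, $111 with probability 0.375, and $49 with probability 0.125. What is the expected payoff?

$97.75

EV = 0.125 × 43 + 0.375 × 119 + 0.375 × 111 + 0.125 × 49 = 5.375 + 44.625 + 41.625 + 6.125 = 97.75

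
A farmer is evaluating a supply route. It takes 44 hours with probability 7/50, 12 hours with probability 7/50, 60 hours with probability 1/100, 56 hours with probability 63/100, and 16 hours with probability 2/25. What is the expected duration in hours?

EV = 7/50 × 44 + 7/50 × 12 + 1/100 × 60 + 63/100 × 56 + 2/25 × 16 = 6.16 + 1.68 + 0.6 + 35.28 + 1.28 = 45

45 hours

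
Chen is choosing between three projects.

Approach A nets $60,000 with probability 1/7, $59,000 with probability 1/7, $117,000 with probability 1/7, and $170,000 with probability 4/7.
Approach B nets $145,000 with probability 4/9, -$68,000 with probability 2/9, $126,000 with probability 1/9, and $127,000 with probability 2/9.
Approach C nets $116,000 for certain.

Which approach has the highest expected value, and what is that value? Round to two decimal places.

Approach A = 1/7 × 60000 + 1/7 × 59000 + 1/7 × 117000 + 4/7 × 170000 = 8571.4286 + 8428.5714 + 16714.2857 + 97142.8571 = 130857.1429
Approach B = 4/9 × 145000 + 2/9 × (-68000) + 1/9 × 126000 + 2/9 × 127000 = 64444.4444 − 15111.1111 + 14000 + 28222.2222 = 91555.5556
Approach C: 116000 (certain)

Approach A ($130,857.14)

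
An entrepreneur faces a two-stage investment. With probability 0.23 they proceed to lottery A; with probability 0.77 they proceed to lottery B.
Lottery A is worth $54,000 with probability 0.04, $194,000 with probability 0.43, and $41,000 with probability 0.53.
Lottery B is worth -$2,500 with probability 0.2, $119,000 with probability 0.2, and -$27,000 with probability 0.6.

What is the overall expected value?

EV(A) = 0.04 × 54000 + 0.43 × 194000 + 0.53 × 41000 = 2160 + 83420 + 21730 = 107310
EV(B) = 0.2 × (-2500) + 0.2 × 119000 + 0.6 × (-27000) = -500 + 23800 − 16200 = 7100
Overall = 0.23 × 107310 + 0.77 × 7100 = 24681.3 + 5467 = 30148.3

$30,148.30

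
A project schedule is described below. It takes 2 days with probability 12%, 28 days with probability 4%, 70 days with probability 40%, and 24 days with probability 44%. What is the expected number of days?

EV = 0.12 × 2 + 0.04 × 28 + 0.4 × 70 + 0.44 × 24 = 0.24 + 1.12 + 28 + 10.56 = 39.92

39.92 days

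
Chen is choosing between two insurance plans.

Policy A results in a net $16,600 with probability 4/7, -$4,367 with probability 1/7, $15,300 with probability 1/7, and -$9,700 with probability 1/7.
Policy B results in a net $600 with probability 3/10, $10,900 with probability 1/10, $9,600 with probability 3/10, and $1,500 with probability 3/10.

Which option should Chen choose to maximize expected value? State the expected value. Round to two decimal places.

Policy A = 4/7 × 16600 + 1/7 × (-4367) + 1/7 × 15300 + 1/7 × (-9700) = 9485.7143 − 623.8571 + 2185.7143 − 1385.7143 = 9661.8571
Policy B = 3/10 × 600 + 1/10 × 10900 + 3/10 × 9600 + 3/10 × 1500 = 180 + 1090 + 2880 + 450 = 4600

Policy A ($9,661.86)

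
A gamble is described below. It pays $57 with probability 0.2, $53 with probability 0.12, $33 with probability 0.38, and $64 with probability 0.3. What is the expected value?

EV = 0.2 × 57 + 0.12 × 53 + 0.38 × 33 + 0.3 × 64 = 11.4 + 6.36 + 12.54 + 19.2 = 49.5

$49.50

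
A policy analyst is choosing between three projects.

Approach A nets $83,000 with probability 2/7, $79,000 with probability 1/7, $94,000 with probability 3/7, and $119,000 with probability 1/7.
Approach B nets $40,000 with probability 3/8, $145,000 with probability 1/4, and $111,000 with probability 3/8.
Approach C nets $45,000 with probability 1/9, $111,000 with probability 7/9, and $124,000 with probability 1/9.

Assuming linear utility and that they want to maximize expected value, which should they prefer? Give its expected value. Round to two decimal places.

Approach A = 2/7 × 83000 + 1/7 × 79000 + 3/7 × 94000 + 1/7 × 119000 = 23714.2857 + 11285.7143 + 40285.7143 + 17000 = 92285.7143
Approach B = 3/8 × 40000 + 1/4 × 145000 + 3/8 × 111000 = 15000 + 36250 + 41625 = 92875
Approach C = 1/9 × 45000 + 7/9 × 111000 + 1/9 × 124000 = 5000 + 86333.3333 + 13777.7778 = 105111.1111

Approach C ($105,111.11)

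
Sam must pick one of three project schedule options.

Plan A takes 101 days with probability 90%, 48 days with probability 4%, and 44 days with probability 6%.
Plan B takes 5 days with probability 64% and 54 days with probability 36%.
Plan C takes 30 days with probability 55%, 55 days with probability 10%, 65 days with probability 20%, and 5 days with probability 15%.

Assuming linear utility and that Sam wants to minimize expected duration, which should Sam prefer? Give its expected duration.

Plan A = 0.9 × 101 + 0.04 × 48 + 0.06 × 44 = 90.9 + 1.92 + 2.64 = 95.46
Plan B = 0.64 × 5 + 0.36 × 54 = 3.2 + 19.44 = 22.64
Plan C = 0.55 × 30 + 0.1 × 55 + 0.2 × 65 + 0.15 × 5 = 16.5 + 5.5 + 13 + 0.75 = 35.75

Plan B (22.64 days)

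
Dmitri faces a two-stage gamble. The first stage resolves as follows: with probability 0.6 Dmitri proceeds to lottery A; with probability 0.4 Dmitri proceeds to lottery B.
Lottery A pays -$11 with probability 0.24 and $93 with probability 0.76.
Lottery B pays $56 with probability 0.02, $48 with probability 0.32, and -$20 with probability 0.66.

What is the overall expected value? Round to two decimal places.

EV(A) = 0.24 × (-11) + 0.76 × 93 = -2.64 + 70.68 = 68.04
EV(B) = 0.02 × 56 + 0.32 × 48 + 0.66 × (-20) = 1.12 + 15.36 − 13.2 = 3.28
Overall = 0.6 × 68.04 + 0.4 × 3.28 = 40.824 + 1.312 = 42.136

$42.14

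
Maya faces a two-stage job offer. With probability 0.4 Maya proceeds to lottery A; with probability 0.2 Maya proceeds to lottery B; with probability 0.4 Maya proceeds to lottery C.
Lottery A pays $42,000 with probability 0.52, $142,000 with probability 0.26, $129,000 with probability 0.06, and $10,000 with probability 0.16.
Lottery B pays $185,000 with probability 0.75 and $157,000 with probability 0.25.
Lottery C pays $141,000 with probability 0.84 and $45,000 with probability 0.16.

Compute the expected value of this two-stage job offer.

$113,096

EV(A) = 0.52 × 42000 + 0.26 × 142000 + 0.06 × 129000 + 0.16 × 10000 = 21840 + 36920 + 7740 + 1600 = 68100
EV(B) = 0.75 × 185000 + 0.25 × 157000 = 138750 + 39250 = 178000
EV(C) = 0.84 × 141000 + 0.16 × 45000 = 118440 + 7200 = 125640
Overall = 0.4 × 68100 + 0.2 × 178000 + 0.4 × 125640 = 27240 + 35600 + 50256 = 113096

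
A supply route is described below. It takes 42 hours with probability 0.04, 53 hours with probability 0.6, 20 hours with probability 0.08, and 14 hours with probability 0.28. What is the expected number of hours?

EV = 0.04 × 42 + 0.6 × 53 + 0.08 × 20 + 0.28 × 14 = 1.68 + 31.8 + 1.6 + 3.92 = 39

39 hours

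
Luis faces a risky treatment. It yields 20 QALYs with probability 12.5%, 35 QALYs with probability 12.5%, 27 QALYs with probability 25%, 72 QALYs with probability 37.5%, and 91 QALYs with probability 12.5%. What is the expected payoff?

52 QALYs

EV = 0.125 × 20 + 0.125 × 35 + 0.25 × 27 + 0.375 × 72 + 0.125 × 91 = 2.5 + 4.375 + 6.75 + 27 + 11.375 = 52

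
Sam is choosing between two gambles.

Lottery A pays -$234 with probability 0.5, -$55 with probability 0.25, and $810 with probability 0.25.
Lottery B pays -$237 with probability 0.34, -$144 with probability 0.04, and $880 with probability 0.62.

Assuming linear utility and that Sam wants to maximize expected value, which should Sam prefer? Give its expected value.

Lottery A = 0.5 × (-234) + 0.25 × (-55) + 0.25 × 810 = -117 − 13.75 + 202.5 = 71.75
Lottery B = 0.34 × (-237) + 0.04 × (-144) + 0.62 × 880 = -80.58 − 5.76 + 545.6 = 459.26

Lottery B ($459.26)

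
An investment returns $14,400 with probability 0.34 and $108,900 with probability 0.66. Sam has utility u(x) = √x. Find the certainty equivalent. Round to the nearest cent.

$66,873.96

E[u] = 0.34·√14400 + 0.66·√108900 = 0.34·120 + 0.66·330 = 258.6
CE = (258.6)² = 66873.96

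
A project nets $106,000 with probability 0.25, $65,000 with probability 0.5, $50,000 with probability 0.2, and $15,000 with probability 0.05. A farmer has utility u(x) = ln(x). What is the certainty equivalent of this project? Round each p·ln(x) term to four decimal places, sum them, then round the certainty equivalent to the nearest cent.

$64,776.62

E[u] = 0.25·ln(106000) + 0.5·ln(65000) + 0.2·ln(50000) + 0.05·ln(15000) = 2.8928 + 5.5411 + 2.1640 + 0.4808 = 11.0787
CE = e^11.0787 ≈ 64776.62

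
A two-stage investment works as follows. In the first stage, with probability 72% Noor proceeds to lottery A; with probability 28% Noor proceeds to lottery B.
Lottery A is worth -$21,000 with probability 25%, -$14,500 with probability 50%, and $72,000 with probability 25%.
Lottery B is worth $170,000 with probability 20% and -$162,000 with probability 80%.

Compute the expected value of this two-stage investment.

-$22,808

EV(A) = 0.25 × (-21000) + 0.5 × (-14500) + 0.25 × 72000 = -5250 − 7250 + 18000 = 5500
EV(B) = 0.2 × 170000 + 0.8 × (-162000) = 34000 − 129600 = -95600
Overall = 0.72 × 5500 + 0.28 × (-95600) = 3960 − 26768 = -22808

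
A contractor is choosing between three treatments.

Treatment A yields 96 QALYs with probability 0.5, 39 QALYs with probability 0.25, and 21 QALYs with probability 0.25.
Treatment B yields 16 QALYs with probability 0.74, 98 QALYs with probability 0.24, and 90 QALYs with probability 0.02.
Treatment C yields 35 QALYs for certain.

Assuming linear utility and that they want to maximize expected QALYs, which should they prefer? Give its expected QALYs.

Treatment A (63 QALYs)

Treatment A = 0.5 × 96 + 0.25 × 39 + 0.25 × 21 = 48 + 9.75 + 5.25 = 63
Treatment B = 0.74 × 16 + 0.24 × 98 + 0.02 × 90 = 11.84 + 23.52 + 1.8 = 37.16
Treatment C: 35 (certain)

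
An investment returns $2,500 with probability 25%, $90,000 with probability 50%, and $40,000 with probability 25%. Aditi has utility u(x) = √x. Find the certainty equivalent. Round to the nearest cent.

E[u] = 0.25·√2500 + 0.5·√90000 + 0.25·√40000 = 0.25·50 + 0.5·300 + 0.25·200 = 212.5
CE = (212.5)² = 45156.25

$45,156.25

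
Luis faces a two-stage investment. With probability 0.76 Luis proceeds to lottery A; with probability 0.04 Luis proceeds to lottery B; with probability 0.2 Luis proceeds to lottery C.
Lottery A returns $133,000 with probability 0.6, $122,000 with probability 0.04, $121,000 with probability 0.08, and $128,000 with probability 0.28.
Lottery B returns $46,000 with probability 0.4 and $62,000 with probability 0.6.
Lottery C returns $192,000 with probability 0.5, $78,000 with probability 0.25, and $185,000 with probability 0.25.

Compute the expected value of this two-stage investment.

EV(A) = 0.6 × 133000 + 0.04 × 122000 + 0.08 × 121000 + 0.28 × 128000 = 79800 + 4880 + 9680 + 35840 = 130200
EV(B) = 0.4 × 46000 + 0.6 × 62000 = 18400 + 37200 = 55600
EV(C) = 0.5 × 192000 + 0.25 × 78000 + 0.25 × 185000 = 96000 + 19500 + 46250 = 161750
Overall = 0.76 × 130200 + 0.04 × 55600 + 0.2 × 161750 = 98952 + 2224 + 32350 = 133526

$133,526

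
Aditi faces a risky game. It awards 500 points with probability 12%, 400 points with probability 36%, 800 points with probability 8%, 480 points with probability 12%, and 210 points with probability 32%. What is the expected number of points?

392.8 points

EV = 0.12 × 500 + 0.36 × 400 + 0.08 × 800 + 0.12 × 480 + 0.32 × 210 = 60 + 144 + 64 + 57.6 + 67.2 = 392.8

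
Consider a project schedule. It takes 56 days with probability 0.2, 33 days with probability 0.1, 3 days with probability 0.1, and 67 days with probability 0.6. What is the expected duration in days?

55 days

EV = 0.2 × 56 + 0.1 × 33 + 0.1 × 3 + 0.6 × 67 = 11.2 + 3.3 + 0.3 + 40.2 = 55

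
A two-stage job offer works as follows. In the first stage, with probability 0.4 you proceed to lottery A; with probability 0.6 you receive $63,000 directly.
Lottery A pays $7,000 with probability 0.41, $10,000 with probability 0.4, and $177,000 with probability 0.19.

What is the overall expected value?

EV(A) = 0.41 × 7000 + 0.4 × 10000 + 0.19 × 177000 = 2870 + 4000 + 33630 = 40500
Branch B: 63000 (certain)
Overall = 0.4 × 40500 + 0.6 × 63000 = 16200 + 37800 = 54000

$54,000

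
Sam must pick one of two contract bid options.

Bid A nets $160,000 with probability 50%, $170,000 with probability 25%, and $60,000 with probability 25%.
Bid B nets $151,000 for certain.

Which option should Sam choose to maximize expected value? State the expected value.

Bid A = 0.5 × 160000 + 0.25 × 170000 + 0.25 × 60000 = 80000 + 42500 + 15000 = 137500
Bid B: 151000 (certain)

Bid B ($151,000)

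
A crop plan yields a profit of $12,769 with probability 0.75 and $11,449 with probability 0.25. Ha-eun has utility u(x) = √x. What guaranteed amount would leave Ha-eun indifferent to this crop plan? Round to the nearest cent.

$12,432.25

E[u] = 0.75·√12769 + 0.25·√11449 = 0.75·113 + 0.25·107 = 111.5
CE = (111.5)² = 12432.25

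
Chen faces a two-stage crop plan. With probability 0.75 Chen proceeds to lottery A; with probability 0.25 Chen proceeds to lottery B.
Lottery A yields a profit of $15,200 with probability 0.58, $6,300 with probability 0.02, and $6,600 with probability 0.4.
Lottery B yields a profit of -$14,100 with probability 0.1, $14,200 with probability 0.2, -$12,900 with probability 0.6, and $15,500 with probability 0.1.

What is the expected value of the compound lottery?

EV(A) = 0.58 × 15200 + 0.02 × 6300 + 0.4 × 6600 = 8816 + 126 + 2640 = 11582
EV(B) = 0.1 × (-14100) + 0.2 × 14200 + 0.6 × (-12900) + 0.1 × 15500 = -1410 + 2840 − 7740 + 1550 = -4760
Overall = 0.75 × 11582 + 0.25 × (-4760) = 8686.5 − 1190 = 7496.5

$7,496.50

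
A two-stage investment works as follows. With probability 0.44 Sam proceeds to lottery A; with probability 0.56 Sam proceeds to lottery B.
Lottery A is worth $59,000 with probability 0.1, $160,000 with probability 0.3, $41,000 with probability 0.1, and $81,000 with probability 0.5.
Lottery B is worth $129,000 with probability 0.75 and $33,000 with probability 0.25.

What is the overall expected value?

EV(A) = 0.1 × 59000 + 0.3 × 160000 + 0.1 × 41000 + 0.5 × 81000 = 5900 + 48000 + 4100 + 40500 = 98500
EV(B) = 0.75 × 129000 + 0.25 × 33000 = 96750 + 8250 = 105000
Overall = 0.44 × 98500 + 0.56 × 105000 = 43340 + 58800 = 102140

$102,140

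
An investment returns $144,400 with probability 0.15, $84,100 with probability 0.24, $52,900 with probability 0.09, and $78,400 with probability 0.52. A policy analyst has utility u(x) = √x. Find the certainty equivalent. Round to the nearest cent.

E[u] = 0.15·√144400 + 0.24·√84100 + 0.09·√52900 + 0.52·√78400 = 0.15·380 + 0.24·290 + 0.09·230 + 0.52·280 = 292.9
CE = (292.9)² = 85790.41

$85,790.41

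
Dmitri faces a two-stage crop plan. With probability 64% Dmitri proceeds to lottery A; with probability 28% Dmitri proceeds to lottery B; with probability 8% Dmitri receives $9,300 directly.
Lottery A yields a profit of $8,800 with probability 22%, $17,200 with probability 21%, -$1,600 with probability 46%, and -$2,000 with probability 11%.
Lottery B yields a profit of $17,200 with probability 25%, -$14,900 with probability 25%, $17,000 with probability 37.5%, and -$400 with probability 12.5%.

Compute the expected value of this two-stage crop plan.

$5,614.88

EV(A) = 0.22 × 8800 + 0.21 × 17200 + 0.46 × (-1600) + 0.11 × (-2000) = 1936 + 3612 − 736 − 220 = 4592
EV(B) = 0.25 × 17200 + 0.25 × (-14900) + 0.375 × 17000 + 0.125 × (-400) = 4300 − 3725 + 6375 − 50 = 6900
Branch C: 9300 (certain)
Overall = 0.64 × 4592 + 0.28 × 6900 + 0.08 × 9300 = 2938.88 + 1932 + 744 = 5614.88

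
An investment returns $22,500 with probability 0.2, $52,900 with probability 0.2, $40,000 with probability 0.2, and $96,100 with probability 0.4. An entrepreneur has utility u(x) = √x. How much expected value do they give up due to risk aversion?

E[u] = 0.2·√22500 + 0.2·√52900 + 0.2·√40000 + 0.4·√96100 = 0.2·150 + 0.2·230 + 0.2·200 + 0.4·310 = 240
CE = (240)² = 57600
Risk premium = EV − CE = 61520 − 57600 = 3920

$3,920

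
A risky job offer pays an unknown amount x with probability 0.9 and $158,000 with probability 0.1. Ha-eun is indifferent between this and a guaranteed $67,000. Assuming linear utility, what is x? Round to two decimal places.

x = $56,888.89

0.9·x + 0.1·158000 = 67000
0.9·x = 67000 − 15800 = 51200
x = 51200 / 0.9 = 56888.8889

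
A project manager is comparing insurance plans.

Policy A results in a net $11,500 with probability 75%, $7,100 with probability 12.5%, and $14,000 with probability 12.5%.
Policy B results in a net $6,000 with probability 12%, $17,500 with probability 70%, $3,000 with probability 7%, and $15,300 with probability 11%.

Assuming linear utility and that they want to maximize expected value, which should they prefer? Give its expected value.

Policy B ($14,863)

Policy A = 0.75 × 11500 + 0.125 × 7100 + 0.125 × 14000 = 8625 + 887.5 + 1750 = 11262.5
Policy B = 0.12 × 6000 + 0.7 × 17500 + 0.07 × 3000 + 0.11 × 15300 = 720 + 12250 + 210 + 1683 = 14863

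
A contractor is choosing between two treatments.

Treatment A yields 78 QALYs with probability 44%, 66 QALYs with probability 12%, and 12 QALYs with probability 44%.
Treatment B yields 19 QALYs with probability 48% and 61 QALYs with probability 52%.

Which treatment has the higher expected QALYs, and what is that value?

Treatment A = 0.44 × 78 + 0.12 × 66 + 0.44 × 12 = 34.32 + 7.92 + 5.28 = 47.52
Treatment B = 0.48 × 19 + 0.52 × 61 = 9.12 + 31.72 = 40.84

Treatment A (47.52 QALYs)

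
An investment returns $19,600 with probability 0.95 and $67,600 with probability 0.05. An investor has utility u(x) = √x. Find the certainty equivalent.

E[u] = 0.95·√19600 + 0.05·√67600 = 0.95·140 + 0.05·260 = 146
CE = (146)² = 21316

$21,316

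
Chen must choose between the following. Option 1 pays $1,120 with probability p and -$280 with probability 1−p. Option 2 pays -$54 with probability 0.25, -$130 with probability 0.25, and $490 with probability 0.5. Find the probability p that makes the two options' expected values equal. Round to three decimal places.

p = 0.342

EV(Option 2) = 0.25 × (-54) + 0.25 × (-130) + 0.5 × 490 = -13.5 − 32.5 + 245 = 199
p·1120 + (1−p)·(-280) = 199
1400p − 280 = 199
p = (199 + 280) / 1400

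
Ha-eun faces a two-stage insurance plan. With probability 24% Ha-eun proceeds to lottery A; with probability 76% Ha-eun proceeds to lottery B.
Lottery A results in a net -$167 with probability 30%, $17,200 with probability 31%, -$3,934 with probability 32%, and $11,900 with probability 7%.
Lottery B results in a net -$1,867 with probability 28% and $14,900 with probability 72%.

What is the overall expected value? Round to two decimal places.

$8,921.43

EV(A) = 0.3 × (-167) + 0.31 × 17200 + 0.32 × (-3934) + 0.07 × 11900 = -50.1 + 5332 − 1258.88 + 833 = 4856.02
EV(B) = 0.28 × (-1867) + 0.72 × 14900 = -522.76 + 10728 = 10205.24
Overall = 0.24 × 4856.02 + 0.76 × 10205.24 = 1165.4448 + 7755.9824 = 8921.4272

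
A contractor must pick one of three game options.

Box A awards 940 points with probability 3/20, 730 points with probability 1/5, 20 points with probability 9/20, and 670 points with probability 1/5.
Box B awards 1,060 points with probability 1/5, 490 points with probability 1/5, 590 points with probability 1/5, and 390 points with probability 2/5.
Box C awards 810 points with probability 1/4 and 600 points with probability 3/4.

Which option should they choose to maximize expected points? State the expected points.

Box A = 3/20 × 940 + 1/5 × 730 + 9/20 × 20 + 1/5 × 670 = 141 + 146 + 9 + 134 = 430
Box B = 1/5 × 1060 + 1/5 × 490 + 1/5 × 590 + 2/5 × 390 = 212 + 98 + 118 + 156 = 584
Box C = 1/4 × 810 + 3/4 × 600 = 202.5 + 450 = 652.5

Box C (652.5 points)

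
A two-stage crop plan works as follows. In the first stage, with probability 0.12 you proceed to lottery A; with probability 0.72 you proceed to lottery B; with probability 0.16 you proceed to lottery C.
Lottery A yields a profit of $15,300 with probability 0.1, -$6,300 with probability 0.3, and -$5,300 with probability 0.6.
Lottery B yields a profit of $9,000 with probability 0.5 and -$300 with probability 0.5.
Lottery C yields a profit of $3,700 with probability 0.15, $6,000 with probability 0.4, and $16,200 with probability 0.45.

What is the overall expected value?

$4,346.40

EV(A) = 0.1 × 15300 + 0.3 × (-6300) + 0.6 × (-5300) = 1530 − 1890 − 3180 = -3540
EV(B) = 0.5 × 9000 + 0.5 × (-300) = 4500 − 150 = 4350
EV(C) = 0.15 × 3700 + 0.4 × 6000 + 0.45 × 16200 = 555 + 2400 + 7290 = 10245
Overall = 0.12 × (-3540) + 0.72 × 4350 + 0.16 × 10245 = -424.8 + 3132 + 1639.2 = 4346.4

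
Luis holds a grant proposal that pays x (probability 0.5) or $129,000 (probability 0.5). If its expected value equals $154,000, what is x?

x = $179,000

0.5·x + 0.5·129000 = 154000
0.5·x = 154000 − 64500 = 89500
x = 89500 / 0.5 = 179000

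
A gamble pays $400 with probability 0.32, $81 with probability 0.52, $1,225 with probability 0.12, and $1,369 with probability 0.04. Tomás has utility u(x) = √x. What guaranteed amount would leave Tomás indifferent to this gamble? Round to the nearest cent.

$280.90

E[u] = 0.32·√400 + 0.52·√81 + 0.12·√1225 + 0.04·√1369 = 0.32·20 + 0.52·9 + 0.12·35 + 0.04·37 = 16.76
CE = (16.76)² = 280.8976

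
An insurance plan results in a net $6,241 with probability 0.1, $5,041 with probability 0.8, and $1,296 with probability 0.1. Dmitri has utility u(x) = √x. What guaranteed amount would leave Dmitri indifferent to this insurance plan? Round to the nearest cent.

$4,664.89

E[u] = 0.1·√6241 + 0.8·√5041 + 0.1·√1296 = 0.1·79 + 0.8·71 + 0.1·36 = 68.3
CE = (68.3)² = 4664.89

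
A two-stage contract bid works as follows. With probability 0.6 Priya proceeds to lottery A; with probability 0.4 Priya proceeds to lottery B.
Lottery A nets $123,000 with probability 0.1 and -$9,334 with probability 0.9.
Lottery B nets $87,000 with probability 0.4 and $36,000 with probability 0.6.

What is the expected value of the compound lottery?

$24,899.64

EV(A) = 0.1 × 123000 + 0.9 × (-9334) = 12300 − 8400.6 = 3899.4
EV(B) = 0.4 × 87000 + 0.6 × 36000 = 34800 + 21600 = 56400
Overall = 0.6 × 3899.4 + 0.4 × 56400 = 2339.64 + 22560 = 24899.64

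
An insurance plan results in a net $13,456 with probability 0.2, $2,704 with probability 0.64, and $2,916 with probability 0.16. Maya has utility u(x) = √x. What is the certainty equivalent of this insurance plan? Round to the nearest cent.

$4,240.61

E[u] = 0.2·√13456 + 0.64·√2704 + 0.16·√2916 = 0.2·116 + 0.64·52 + 0.16·54 = 65.12
CE = (65.12)² = 4240.6144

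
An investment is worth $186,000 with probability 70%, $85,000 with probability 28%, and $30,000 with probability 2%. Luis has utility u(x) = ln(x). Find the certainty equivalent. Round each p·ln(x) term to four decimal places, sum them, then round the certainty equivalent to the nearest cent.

E[u] = 0.7·ln(186000) + 0.28·ln(85000) + 0.02·ln(30000) = 8.4935 + 3.1781 + 0.2062 = 11.8778
CE = e^11.8778 ≈ 144033.33

$144,033.33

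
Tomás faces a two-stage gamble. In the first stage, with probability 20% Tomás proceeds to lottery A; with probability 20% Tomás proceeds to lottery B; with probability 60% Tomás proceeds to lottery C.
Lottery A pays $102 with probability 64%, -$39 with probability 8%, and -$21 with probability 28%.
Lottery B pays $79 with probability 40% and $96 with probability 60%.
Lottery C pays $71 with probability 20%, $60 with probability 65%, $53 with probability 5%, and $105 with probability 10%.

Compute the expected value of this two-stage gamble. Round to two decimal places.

$68.91

EV(A) = 0.64 × 102 + 0.08 × (-39) + 0.28 × (-21) = 65.28 − 3.12 − 5.88 = 56.28
EV(B) = 0.4 × 79 + 0.6 × 96 = 31.6 + 57.6 = 89.2
EV(C) = 0.2 × 71 + 0.65 × 60 + 0.05 × 53 + 0.1 × 105 = 14.2 + 39 + 2.65 + 10.5 = 66.35
Overall = 0.2 × 56.28 + 0.2 × 89.2 + 0.6 × 66.35 = 11.256 + 17.84 + 39.81 = 68.906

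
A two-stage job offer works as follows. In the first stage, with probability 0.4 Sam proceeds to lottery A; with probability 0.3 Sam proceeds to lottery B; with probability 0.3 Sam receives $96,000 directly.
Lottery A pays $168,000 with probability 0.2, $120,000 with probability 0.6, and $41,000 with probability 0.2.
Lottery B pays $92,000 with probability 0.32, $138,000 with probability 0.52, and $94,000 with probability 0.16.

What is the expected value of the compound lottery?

$109,192

EV(A) = 0.2 × 168000 + 0.6 × 120000 + 0.2 × 41000 = 33600 + 72000 + 8200 = 113800
EV(B) = 0.32 × 92000 + 0.52 × 138000 + 0.16 × 94000 = 29440 + 71760 + 15040 = 116240
Branch C: 96000 (certain)
Overall = 0.4 × 113800 + 0.3 × 116240 + 0.3 × 96000 = 45520 + 34872 + 28800 = 109192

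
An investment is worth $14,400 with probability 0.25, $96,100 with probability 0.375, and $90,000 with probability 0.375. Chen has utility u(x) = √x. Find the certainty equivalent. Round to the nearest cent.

E[u] = 0.25·√14400 + 0.375·√96100 + 0.375·√90000 = 0.25·120 + 0.375·310 + 0.375·300 = 258.75
CE = (258.75)² = 66951.5625

$66,951.56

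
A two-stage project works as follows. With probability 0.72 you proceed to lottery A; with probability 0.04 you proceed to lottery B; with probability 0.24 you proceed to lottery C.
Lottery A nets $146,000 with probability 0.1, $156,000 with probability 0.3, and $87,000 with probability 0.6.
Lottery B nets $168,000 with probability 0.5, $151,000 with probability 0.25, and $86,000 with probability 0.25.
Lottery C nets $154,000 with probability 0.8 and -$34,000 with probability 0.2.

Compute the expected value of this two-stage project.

$115,458

EV(A) = 0.1 × 146000 + 0.3 × 156000 + 0.6 × 87000 = 14600 + 46800 + 52200 = 113600
EV(B) = 0.5 × 168000 + 0.25 × 151000 + 0.25 × 86000 = 84000 + 37750 + 21500 = 143250
EV(C) = 0.8 × 154000 + 0.2 × (-34000) = 123200 − 6800 = 116400
Overall = 0.72 × 113600 + 0.04 × 143250 + 0.24 × 116400 = 81792 + 5730 + 27936 = 115458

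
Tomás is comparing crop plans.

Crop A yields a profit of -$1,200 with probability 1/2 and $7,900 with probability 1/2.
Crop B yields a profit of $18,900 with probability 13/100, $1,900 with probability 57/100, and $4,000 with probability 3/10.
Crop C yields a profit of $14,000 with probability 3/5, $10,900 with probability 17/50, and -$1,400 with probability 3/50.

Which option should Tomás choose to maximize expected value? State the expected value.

Crop C ($12,022)

Crop A = 1/2 × (-1200) + 1/2 × 7900 = -600 + 3950 = 3350
Crop B = 13/100 × 18900 + 57/100 × 1900 + 3/10 × 4000 = 2457 + 1083 + 1200 = 4740
Crop C = 3/5 × 14000 + 17/50 × 10900 + 3/50 × (-1400) = 8400 + 3706 − 84 = 12022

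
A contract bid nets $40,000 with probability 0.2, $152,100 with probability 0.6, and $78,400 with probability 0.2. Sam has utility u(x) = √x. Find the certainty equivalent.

$108,900

E[u] = 0.2·√40000 + 0.6·√152100 + 0.2·√78400 = 0.2·200 + 0.6·390 + 0.2·280 = 330
CE = (330)² = 108900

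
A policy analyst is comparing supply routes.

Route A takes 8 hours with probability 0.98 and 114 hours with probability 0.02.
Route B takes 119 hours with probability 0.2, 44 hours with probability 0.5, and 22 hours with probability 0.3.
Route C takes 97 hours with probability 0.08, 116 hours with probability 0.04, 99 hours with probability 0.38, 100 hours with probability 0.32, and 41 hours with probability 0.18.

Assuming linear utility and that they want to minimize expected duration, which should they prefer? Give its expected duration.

Route A (10.12 hours)

Route A = 0.98 × 8 + 0.02 × 114 = 7.84 + 2.28 = 10.12
Route B = 0.2 × 119 + 0.5 × 44 + 0.3 × 22 = 23.8 + 22 + 6.6 = 52.4
Route C = 0.08 × 97 + 0.04 × 116 + 0.38 × 99 + 0.32 × 100 + 0.18 × 41 = 7.76 + 4.64 + 37.62 + 32 + 7.38 = 89.4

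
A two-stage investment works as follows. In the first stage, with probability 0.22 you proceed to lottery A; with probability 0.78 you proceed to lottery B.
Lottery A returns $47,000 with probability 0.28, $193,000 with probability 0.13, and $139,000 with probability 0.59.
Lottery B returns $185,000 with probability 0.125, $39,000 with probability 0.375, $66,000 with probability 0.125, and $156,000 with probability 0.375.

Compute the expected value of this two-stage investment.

EV(A) = 0.28 × 47000 + 0.13 × 193000 + 0.59 × 139000 = 13160 + 25090 + 82010 = 120260
EV(B) = 0.125 × 185000 + 0.375 × 39000 + 0.125 × 66000 + 0.375 × 156000 = 23125 + 14625 + 8250 + 58500 = 104500
Overall = 0.22 × 120260 + 0.78 × 104500 = 26457.2 + 81510 = 107967.2

$107,967.20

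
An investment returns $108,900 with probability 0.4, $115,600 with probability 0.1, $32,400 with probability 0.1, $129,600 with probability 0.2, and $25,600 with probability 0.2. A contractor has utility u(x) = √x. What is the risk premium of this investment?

E[u] = 0.4·√108900 + 0.1·√115600 + 0.1·√32400 + 0.2·√129600 + 0.2·√25600 = 0.4·330 + 0.1·340 + 0.1·180 + 0.2·360 + 0.2·160 = 288
CE = (288)² = 82944
Risk premium = EV − CE = 89400 − 82944 = 6456

$6,456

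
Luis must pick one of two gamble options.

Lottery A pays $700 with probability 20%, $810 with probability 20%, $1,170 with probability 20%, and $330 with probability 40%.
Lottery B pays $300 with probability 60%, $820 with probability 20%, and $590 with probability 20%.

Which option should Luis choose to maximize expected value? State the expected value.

Lottery A ($668)

Lottery A = 0.2 × 700 + 0.2 × 810 + 0.2 × 1170 + 0.4 × 330 = 140 + 162 + 234 + 132 = 668
Lottery B = 0.6 × 300 + 0.2 × 820 + 0.2 × 590 = 180 + 164 + 118 = 462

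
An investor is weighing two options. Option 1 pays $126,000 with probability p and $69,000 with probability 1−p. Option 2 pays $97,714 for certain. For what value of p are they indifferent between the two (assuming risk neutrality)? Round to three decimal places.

p = 0.504

p·126000 + (1−p)·69000 = 97714
57000p + 69000 = 97714
p = (97714 − 69000) / 57000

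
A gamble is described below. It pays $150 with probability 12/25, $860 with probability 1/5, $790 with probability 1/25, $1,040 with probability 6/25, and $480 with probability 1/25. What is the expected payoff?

$544.40

EV = 12/25 × 150 + 1/5 × 860 + 1/25 × 790 + 6/25 × 1040 + 1/25 × 480 = 72 + 172 + 31.6 + 249.6 + 19.2 = 544.4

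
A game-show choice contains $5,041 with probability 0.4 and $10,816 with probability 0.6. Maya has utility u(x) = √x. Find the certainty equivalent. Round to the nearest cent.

$8,244.64

E[u] = 0.4·√5041 + 0.6·√10816 = 0.4·71 + 0.6·104 = 90.8
CE = (90.8)² = 8244.64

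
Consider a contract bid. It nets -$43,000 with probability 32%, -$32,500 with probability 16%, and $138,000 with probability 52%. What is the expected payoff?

EV = 0.32 × (-43000) + 0.16 × (-32500) + 0.52 × 138000 = -13760 − 5200 + 71760 = 52800

$52,800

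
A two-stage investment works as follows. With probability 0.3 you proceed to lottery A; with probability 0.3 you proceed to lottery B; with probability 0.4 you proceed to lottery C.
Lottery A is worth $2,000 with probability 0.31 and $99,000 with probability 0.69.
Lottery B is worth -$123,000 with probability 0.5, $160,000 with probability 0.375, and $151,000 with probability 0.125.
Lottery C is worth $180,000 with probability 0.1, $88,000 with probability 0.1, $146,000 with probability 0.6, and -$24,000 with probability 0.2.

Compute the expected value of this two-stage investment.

$69,731.50

EV(A) = 0.31 × 2000 + 0.69 × 99000 = 620 + 68310 = 68930
EV(B) = 0.5 × (-123000) + 0.375 × 160000 + 0.125 × 151000 = -61500 + 60000 + 18875 = 17375
EV(C) = 0.1 × 180000 + 0.1 × 88000 + 0.6 × 146000 + 0.2 × (-24000) = 18000 + 8800 + 87600 − 4800 = 109600
Overall = 0.3 × 68930 + 0.3 × 17375 + 0.4 × 109600 = 20679 + 5212.5 + 43840 = 69731.5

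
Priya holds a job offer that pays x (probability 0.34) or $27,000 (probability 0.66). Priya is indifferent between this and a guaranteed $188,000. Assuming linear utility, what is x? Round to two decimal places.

0.34·x + 0.66·27000 = 188000
0.34·x = 188000 − 17820 = 170180
x = 170180 / 0.34 = 500529.4118

x = $500,529.41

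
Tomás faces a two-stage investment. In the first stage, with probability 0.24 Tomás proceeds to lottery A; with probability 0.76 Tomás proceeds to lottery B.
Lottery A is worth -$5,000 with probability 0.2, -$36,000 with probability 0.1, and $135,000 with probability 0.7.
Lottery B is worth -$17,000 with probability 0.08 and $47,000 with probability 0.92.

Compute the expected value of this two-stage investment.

$53,404.80

EV(A) = 0.2 × (-5000) + 0.1 × (-36000) + 0.7 × 135000 = -1000 − 3600 + 94500 = 89900
EV(B) = 0.08 × (-17000) + 0.92 × 47000 = -1360 + 43240 = 41880
Overall = 0.24 × 89900 + 0.76 × 41880 = 21576 + 31828.8 = 53404.8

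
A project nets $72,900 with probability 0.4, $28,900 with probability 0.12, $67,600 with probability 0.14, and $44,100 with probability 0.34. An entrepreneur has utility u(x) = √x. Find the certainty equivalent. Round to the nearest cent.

E[u] = 0.4·√72900 + 0.12·√28900 + 0.14·√67600 + 0.34·√44100 = 0.4·270 + 0.12·170 + 0.14·260 + 0.34·210 = 236.2
CE = (236.2)² = 55790.44

$55,790.44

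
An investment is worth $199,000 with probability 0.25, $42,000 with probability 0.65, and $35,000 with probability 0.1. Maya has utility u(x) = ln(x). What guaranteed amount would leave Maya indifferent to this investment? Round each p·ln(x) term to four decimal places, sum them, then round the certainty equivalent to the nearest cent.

$60,845.92

E[u] = 0.25·ln(199000) + 0.65·ln(42000) + 0.1·ln(35000) = 3.0503 + 6.9195 + 1.0463 = 11.0161
CE = e^11.0161 ≈ 60845.92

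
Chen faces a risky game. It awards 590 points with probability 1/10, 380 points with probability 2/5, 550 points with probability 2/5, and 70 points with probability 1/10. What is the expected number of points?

438 points

EV = 1/10 × 590 + 2/5 × 380 + 2/5 × 550 + 1/10 × 70 = 59 + 152 + 220 + 7 = 438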